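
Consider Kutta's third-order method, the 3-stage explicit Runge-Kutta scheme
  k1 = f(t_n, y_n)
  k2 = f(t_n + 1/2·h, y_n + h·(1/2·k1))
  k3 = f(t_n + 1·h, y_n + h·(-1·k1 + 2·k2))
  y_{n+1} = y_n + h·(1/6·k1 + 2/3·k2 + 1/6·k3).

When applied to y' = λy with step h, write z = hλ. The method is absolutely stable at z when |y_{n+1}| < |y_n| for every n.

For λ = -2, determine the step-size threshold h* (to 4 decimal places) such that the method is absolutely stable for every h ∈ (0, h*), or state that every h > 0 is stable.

Test eqn y'=λy, z=hλ:
  order 3, 3-stage ⇒ R(z)=1+z+z^2/2+z^3/6
  (e.g. R(-0.73)=0.47161, |R|=0.47161)

Find x<0 with |R(x)|<1.
x=-0.73: |R|=0.4716
|R(-2.28)|=0.6562 |R(-1.89)|=0.2292 |R(-1.44)|=0.0991
Bisect:
  x_lo=-3.0618 |R|=2.1583  x_hi=-0.1558 |R|=0.8557
  mid=-1.60880 |R|=0.00868 →hi
  mid=-2.33529 |R|=0.73112 →hi
  mid=-2.69854 |R|=1.33265 →lo
  mid=-2.51691 |R|=1.00687 →lo
  mid=-2.42610 |R|=0.86311 →hi
  mid=-2.47151 |R|=0.93347 →hi
  mid=-2.49421 |R|=0.96979 →hi
  ...
  [-2.51283,-2.51266] ⇒ x*=-2.5127
Stable set (-2.5127, 0).

(-2.5127,0); λ=-2 ⇒ h* = 1.2564.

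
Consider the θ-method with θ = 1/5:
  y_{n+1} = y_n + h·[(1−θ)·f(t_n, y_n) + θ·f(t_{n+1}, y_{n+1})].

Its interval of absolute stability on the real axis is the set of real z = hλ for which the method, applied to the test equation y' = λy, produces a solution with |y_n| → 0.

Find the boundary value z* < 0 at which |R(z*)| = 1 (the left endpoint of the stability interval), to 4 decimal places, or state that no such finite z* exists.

Test eqn y'=λy, z=hλ:
  y_{n+1} = y_n + z·[4/5·y_n + 1/5·y_{n+1}] ⇒ (1 − 1/5z)y_{n+1} = (1 + 4/5z)y_n
  Hence R(z) = (1 + 4/5z)/(1 − 1/5z).

Find x<0 with |R(x)|<1.
x=-1.55: |R|=0.1832
R=−1: 1+4/5x = −1+1/5x ⇒ -3/5x=2 ⇒ x=2/(-3/5)=-3.3333
Confirm numerically:
  x=-3.219: |R|=0.95827 <1
  x=-2.327: |R|=0.58796 <1
  x=-2.294: |R|=0.57253 <1
  x=-2.001: |R|=0.42908 <1
  x=-3.847: |R|=1.17418 >1
  x=-3.834: |R|=1.17002 >1
  x=-3.437: |R|=1.03686 >1
Stable set (-3.3333, 0).

z* = -3.3333.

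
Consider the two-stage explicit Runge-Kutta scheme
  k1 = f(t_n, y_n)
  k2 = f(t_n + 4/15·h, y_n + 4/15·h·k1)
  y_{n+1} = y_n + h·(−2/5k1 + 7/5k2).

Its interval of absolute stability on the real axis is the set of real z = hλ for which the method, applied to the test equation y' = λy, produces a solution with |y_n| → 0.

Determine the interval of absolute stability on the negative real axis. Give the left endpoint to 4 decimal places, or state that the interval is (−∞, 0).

z∈(-2.6786,0).

Test eqn y'=λy, z=hλ:
  k1=λy_n ⇒ h·k1=z·y_n;  k2=λ(1+4/15z)y_n ⇒ h·k2=z(1+4/15z)y_n
  y_{n+1}/y_n = 1 − 2/5z + 7/5z(1+4/15z) = 1 + z + 28/75z²
  ⇒ R(z) = 1 + z + 28/75z².

Solve |R(x)|<1 on ℝ⁻.
x=-1.12: |R|=0.3483
R=1: x+28/75x²=0 ⇒ x=−75/28=-2.6786; min R=1−1/(4·28/75)=0.3304>−1
Confirm numerically:
  x=-2.376: |R|=0.73161 <1
  x=-2.247: |R|=0.63796 <1
  x=-1.724: |R|=0.38561 <1
  x=-1.220: |R|=0.33567 <1
  x=-3.153: |R|=1.55846 >1
  x=-3.053: |R|=1.42677 >1
So |R|<1 on (-2.6786, 0).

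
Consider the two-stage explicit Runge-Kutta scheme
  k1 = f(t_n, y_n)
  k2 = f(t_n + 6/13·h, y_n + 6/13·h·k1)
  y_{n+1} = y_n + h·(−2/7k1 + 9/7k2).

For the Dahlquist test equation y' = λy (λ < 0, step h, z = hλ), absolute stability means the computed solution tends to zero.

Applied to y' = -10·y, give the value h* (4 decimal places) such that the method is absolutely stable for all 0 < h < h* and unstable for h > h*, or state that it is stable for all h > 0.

(-1.6852,0); λ=-10 ⇒ h* = (91/54)/10 = 0.1685.

Set f=λy, z=hλ:
  k1=λy_n ⇒ h·k1=z·y_n;  k2=λ(1+6/13z)y_n ⇒ h·k2=z(1+6/13z)y_n
  y_{n+1}/y_n = 1 − 2/7z + 9/7z(1+6/13z) = 1 + z + 54/91z²
  R(z) = 1 + z + 54/91z².

Need |R(x)|<1, x<0.
x=-1.58: |R|=0.9014
R=1: x+54/91x²=0 ⇒ x=−91/54=-1.6852; min R=1−1/(4·54/91)=0.5787>−1
Confirm numerically:
  x=-1.584: |R|=0.90489 <1
  x=-1.547: |R|=0.87315 <1
  x=-0.836: |R|=0.57873 <1
  x=-0.689: |R|=0.59270 <1
  x=-2.196: |R|=1.66565 >1
  x=-2.118: |R|=1.54398 >1
  x=-1.843: |R|=1.17259 >1
So |R|<1 on (-1.6852, 0).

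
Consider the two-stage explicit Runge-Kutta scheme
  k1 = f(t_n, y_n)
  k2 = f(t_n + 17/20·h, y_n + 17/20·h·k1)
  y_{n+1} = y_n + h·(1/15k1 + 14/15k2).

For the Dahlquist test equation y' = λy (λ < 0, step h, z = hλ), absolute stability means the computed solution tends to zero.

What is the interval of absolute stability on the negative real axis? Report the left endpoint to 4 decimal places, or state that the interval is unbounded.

z∈(-1.2605,0).

Set f=λy, z=hλ:
  k1=λy_n ⇒ h·k1=z·y_n;  k2=λ(1+17/20z)y_n ⇒ h·k2=z(1+17/20z)y_n
  y_{n+1}/y_n = 1 + 1/15z + 14/15z(1+17/20z) = 1 + z + 119/150z²
  so R(z) = 1 + z + 119/150z².

Boundary: |R(x)|=1, x<0.
x=-0.32: |R|=0.7612
R=1: x+119/150x²=0 ⇒ x=−150/119=-1.2605; min R=1−1/(4·119/150)=0.6849>−1
Confirm numerically:
  x=-1.205: |R|=0.94694 <1
  x=-0.618: |R|=0.68499 <1
  x=-0.591: |R|=0.68610 <1
  x=-0.545: |R|=0.69064 <1
  x=-1.676: |R|=1.55245 >1
  x=-1.622: |R|=1.46517 >1
  x=-1.309: |R|=1.05036 >1
Interval (-1.2605, 0).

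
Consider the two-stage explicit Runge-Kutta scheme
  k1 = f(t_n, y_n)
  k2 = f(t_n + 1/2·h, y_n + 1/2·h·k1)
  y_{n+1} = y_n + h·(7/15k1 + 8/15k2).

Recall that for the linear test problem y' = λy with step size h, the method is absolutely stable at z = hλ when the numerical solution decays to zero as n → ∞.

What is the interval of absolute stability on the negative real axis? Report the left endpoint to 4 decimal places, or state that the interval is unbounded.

Set f=λy, z=hλ:
  k1=λy_n ⇒ h·k1=z·y_n;  k2=λ(1+1/2z)y_n ⇒ h·k2=z(1+1/2z)y_n
  y_{n+1}/y_n = 1 + 7/15z + 8/15z(1+1/2z) = 1 + z + 4/15z²
  R(z) = 1 + z + 4/15z².

Boundary: |R(x)|=1, x<0.
x=-0.81: |R|=0.3650
R=1: x+4/15x²=0 ⇒ x=−15/4=-3.7500; min R=1−1/(4·4/15)=0.0625>−1
Confirm numerically:
  x=-3.510: |R|=0.77536 <1
  x=-1.945: |R|=0.06381 <1
  x=-1.612: |R|=0.08095 <1
  x=-4.312: |R|=1.64623 >1
  x=-4.220: |R|=1.52891 >1
  x=-3.962: |R|=1.22399 >1
Stable set (-3.7500, 0).

(-3.7500, 0).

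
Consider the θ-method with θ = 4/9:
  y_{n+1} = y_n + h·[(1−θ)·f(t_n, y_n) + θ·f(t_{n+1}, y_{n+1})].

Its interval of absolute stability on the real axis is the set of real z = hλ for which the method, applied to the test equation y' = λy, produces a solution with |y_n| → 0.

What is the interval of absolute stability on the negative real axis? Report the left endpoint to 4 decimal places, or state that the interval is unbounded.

(-18.0000, 0).

Set f=λy, z=hλ:
  y_{n+1} = y_n + z·[5/9·y_n + 4/9·y_{n+1}] ⇒ (1 − 4/9z)y_{n+1} = (1 + 5/9z)y_n
  so R(z) = (1 + 5/9z)/(1 − 4/9z).

Find x<0 with |R(x)|<1.
x=-1.17: |R|=0.2303
R=−1: 1+5/9x = −1+4/9x ⇒ -1/9x=2 ⇒ x=2/(-1/9)=-18.0000
Confirm numerically:
  x=-13.137: |R|=0.92099 <1
  x=-7.744: |R|=0.74345 <1
  x=-7.584: |R|=0.73520 <1
  x=-18.502: |R|=1.00605 >1
  x=-18.042: |R|=1.00052 >1
Interval (-18.0000, 0).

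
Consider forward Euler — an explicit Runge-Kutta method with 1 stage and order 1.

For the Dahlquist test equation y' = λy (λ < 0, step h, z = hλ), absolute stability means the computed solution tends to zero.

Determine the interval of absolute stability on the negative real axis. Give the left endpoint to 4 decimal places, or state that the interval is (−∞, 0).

Test eqn y'=λy, z=hλ:
  order 1, 1-stage ⇒ R(z)=1+z
  (e.g. R(-0.9)=0.10000, |R|=0.10000)

Find x<0 with |R(x)|<1.
x=-0.9: |R|=0.1000
|R(-2.37)|=1.3700 |R(-2.21)|=1.2100 |R(-0.69)|=0.3100
Bisect:
  x_lo=-2.4559 |R|=1.4559  x_hi=-0.1136 |R|=0.8864
  mid=-1.28477 |R|=0.28477 →hi
  mid=-1.87035 |R|=0.87035 →hi
  mid=-2.16314 |R|=1.16314 →lo
  mid=-2.01675 |R|=1.01675 →lo
  mid=-1.94355 |R|=0.94355 →hi
  mid=-1.98015 |R|=0.98015 →hi
  mid=-1.99845 |R|=0.99845 →hi
  ...
  [-2.00002,-1.99988] ⇒ x*=-2.0000
So |R|<1 on (-2.0000, 0).

(-2.0000, 0).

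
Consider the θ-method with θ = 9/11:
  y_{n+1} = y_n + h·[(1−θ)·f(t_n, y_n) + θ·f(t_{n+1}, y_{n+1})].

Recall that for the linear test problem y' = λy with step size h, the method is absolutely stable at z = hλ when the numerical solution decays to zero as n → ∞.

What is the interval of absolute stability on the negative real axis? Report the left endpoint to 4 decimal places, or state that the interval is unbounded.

unbounded; (−∞, 0).

Test eqn y'=λy, z=hλ:
  y_{n+1} = y_n + z·[2/11·y_n + 9/11·y_{n+1}] ⇒ (1 − 9/11z)y_{n+1} = (1 + 2/11z)y_n
  Hence R(z) = (1 + 2/11z)/(1 − 9/11z).

Boundary: |R(x)|=1, x<0.
x=-1.01: |R|=0.4470
x=-2: |R|=0.2414
x=-10: |R|=0.0891
x=-100: |R|=0.2075
θ=9/11≥1/2 ⇒ |1+2/11x|<|1−9/11x| ∀x<0 ⇒ stable on all of ℝ⁻.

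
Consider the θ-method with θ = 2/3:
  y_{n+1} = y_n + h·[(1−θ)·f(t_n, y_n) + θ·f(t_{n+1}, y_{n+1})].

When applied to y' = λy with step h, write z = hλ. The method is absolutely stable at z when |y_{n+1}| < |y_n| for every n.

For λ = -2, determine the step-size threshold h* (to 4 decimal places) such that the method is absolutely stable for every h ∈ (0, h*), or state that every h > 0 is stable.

(−∞, 0) — no finite endpoint. Any h>0 works for λ=-2.

With y'=λy (z=hλ):
  y_{n+1} = y_n + z·[1/3·y_n + 2/3·y_{n+1}] ⇒ (1 − 2/3z)y_{n+1} = (1 + 1/3z)y_n
  so R(z) = (1 + 1/3z)/(1 − 2/3z).

Find x<0 with |R(x)|<1.
x=-1.04: |R|=0.3858
x=-2: |R|=0.1429
x=-10: |R|=0.3043
x=-100: |R|=0.4778
θ=2/3≥1/2 ⇒ |1+1/3x|<|1−2/3x| ∀x<0 ⇒ stable on all of ℝ⁻.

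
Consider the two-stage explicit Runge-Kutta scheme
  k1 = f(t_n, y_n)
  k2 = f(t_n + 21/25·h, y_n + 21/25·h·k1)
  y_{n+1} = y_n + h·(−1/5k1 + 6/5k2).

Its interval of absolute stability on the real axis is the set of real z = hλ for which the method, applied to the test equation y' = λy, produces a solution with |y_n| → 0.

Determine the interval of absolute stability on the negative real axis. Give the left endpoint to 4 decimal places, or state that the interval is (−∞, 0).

z∈(-0.9921,0).

With y'=λy (z=hλ):
  k1=λy_n ⇒ h·k1=z·y_n;  k2=λ(1+21/25z)y_n ⇒ h·k2=z(1+21/25z)y_n
  y_{n+1}/y_n = 1 − 1/5z + 6/5z(1+21/25z) = 1 + z + 126/125z²
  so R(z) = 1 + z + 126/125z².

Find x<0 with |R(x)|<1.
x=-0.53: |R|=0.7531
R=1: x+126/125x²=0 ⇒ x=−125/126=-0.9921; min R=1−1/(4·126/125)=0.7520>−1
Confirm numerically:
  x=-0.708: |R|=0.79727 <1
  x=-0.698: |R|=0.79310 <1
  x=-0.545: |R|=0.75440 <1
  x=-0.506: |R|=0.75208 <1
  x=-1.571: |R|=1.91679 >1
  x=-1.532: |R|=1.83380 >1
Interval (-0.9921, 0).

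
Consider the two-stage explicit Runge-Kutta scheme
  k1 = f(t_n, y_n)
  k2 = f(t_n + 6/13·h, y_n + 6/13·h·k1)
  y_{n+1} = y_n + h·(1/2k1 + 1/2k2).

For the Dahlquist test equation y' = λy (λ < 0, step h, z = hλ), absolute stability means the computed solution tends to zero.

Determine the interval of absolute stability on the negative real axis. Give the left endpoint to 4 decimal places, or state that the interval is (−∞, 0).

(-4.3333, 0).

Set f=λy, z=hλ:
  k1=λy_n ⇒ h·k1=z·y_n;  k2=λ(1+6/13z)y_n ⇒ h·k2=z(1+6/13z)y_n
  y_{n+1}/y_n = 1 + 1/2z + 1/2z(1+6/13z) = 1 + z + 3/13z²
  R(z) = 1 + z + 3/13z².

Solve |R(x)|<1 on ℝ⁻.
x=-1.21: |R|=0.1279
R=1: x+3/13x²=0 ⇒ x=−13/3=-4.3333; min R=1−1/(4·3/13)=-0.0833>−1
Confirm numerically:
  x=-3.791: |R|=0.52554 <1
  x=-2.920: |R|=0.04763 <1
  x=-1.938: |R|=0.07127 <1
  x=-1.816: |R|=0.05496 <1
  x=-4.557: |R|=1.23521 >1
  x=-4.433: |R|=1.10196 >1
So |R|<1 on (-4.3333, 0).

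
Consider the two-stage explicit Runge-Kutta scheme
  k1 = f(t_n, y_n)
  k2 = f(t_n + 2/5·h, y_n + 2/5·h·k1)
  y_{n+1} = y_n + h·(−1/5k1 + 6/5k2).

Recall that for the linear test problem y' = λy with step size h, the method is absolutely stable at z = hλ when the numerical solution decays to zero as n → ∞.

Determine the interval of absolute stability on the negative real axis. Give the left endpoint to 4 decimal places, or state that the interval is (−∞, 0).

Test eqn y'=λy, z=hλ:
  k1=λy_n ⇒ h·k1=z·y_n;  k2=λ(1+2/5z)y_n ⇒ h·k2=z(1+2/5z)y_n
  y_{n+1}/y_n = 1 − 1/5z + 6/5z(1+2/5z) = 1 + z + 12/25z²
  Hence R(z) = 1 + z + 12/25z².

Solve |R(x)|<1 on ℝ⁻.
x=-1.23: |R|=0.4962
R=1: x+12/25x²=0 ⇒ x=−25/12=-2.0833; min R=1−1/(4·12/25)=0.4792>−1
Confirm numerically:
  x=-1.449: |R|=0.55881 <1
  x=-1.381: |R|=0.53444 <1
  x=-1.173: |R|=0.48745 <1
  x=-1.130: |R|=0.48291 <1
  x=-2.602: |R|=1.64779 >1
  x=-2.186: |R|=1.10773 >1
Stable set (-2.0833, 0).

z∈(-2.0833,0).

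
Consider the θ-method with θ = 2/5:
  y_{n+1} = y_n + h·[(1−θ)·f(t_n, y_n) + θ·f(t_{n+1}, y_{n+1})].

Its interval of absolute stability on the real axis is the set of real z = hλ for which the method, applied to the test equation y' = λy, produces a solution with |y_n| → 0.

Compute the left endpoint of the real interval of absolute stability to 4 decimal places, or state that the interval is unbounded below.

z* = -10.0000.

With y'=λy (z=hλ):
  y_{n+1} = y_n + z·[3/5·y_n + 2/5·y_{n+1}] ⇒ (1 − 2/5z)y_{n+1} = (1 + 3/5z)y_n
  so R(z) = (1 + 3/5z)/(1 − 2/5z).

Solve |R(x)|<1 on ℝ⁻.
x=-1.64: |R|=0.0097
R=−1: 1+3/5x = −1+2/5x ⇒ -1/5x=2 ⇒ x=2/(-1/5)=-10.0000
Confirm numerically:
  x=-8.153: |R|=0.91331 <1
  x=-7.529: |R|=0.87681 <1
  x=-5.309: |R|=0.69964 <1
  x=-4.729: |R|=0.63543 <1
  x=-10.405: |R|=1.01569 >1
  x=-10.091: |R|=1.00361 >1
  x=-10.022: |R|=1.00088 >1
Interval (-10.0000, 0).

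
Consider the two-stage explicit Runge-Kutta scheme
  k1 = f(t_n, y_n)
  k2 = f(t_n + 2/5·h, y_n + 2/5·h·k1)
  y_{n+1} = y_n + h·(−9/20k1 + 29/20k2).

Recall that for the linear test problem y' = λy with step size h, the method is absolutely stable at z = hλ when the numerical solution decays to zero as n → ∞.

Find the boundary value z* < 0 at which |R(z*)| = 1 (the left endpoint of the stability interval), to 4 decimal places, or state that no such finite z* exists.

z* = -1.7241.

With y'=λy (z=hλ):
  k1=λy_n ⇒ h·k1=z·y_n;  k2=λ(1+2/5z)y_n ⇒ h·k2=z(1+2/5z)y_n
  y_{n+1}/y_n = 1 − 9/20z + 29/20z(1+2/5z) = 1 + z + 29/50z²
  so R(z) = 1 + z + 29/50z².

Find x<0 with |R(x)|<1.
x=-1.54: |R|=0.8355
R=1: x+29/50x²=0 ⇒ x=−50/29=-1.7241; min R=1−1/(4·29/50)=0.5690>−1
Confirm numerically:
  x=-1.562: |R|=0.85311 <1
  x=-1.323: |R|=0.69219 <1
  x=-0.988: |R|=0.57816 <1
  x=-0.748: |R|=0.57651 <1
  x=-2.008: |R|=1.33060 >1
  x=-1.901: |R|=1.19500 >1
So |R|<1 on (-1.7241, 0).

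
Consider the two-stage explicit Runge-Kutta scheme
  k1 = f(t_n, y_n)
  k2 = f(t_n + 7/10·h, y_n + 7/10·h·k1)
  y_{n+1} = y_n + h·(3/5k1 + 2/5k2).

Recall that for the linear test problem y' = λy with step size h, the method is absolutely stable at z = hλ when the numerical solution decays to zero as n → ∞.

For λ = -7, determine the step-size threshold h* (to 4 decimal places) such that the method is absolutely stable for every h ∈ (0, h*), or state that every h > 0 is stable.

(-3.5714,0); λ=-7 ⇒ h* = (25/7)/7 = 0.5102.

On y'=λy, z=hλ:
  k1=λy_n ⇒ h·k1=z·y_n;  k2=λ(1+7/10z)y_n ⇒ h·k2=z(1+7/10z)y_n
  y_{n+1}/y_n = 1 + 3/5z + 2/5z(1+7/10z) = 1 + z + 7/25z²
  R(z) = 1 + z + 7/25z².

Find x<0 with |R(x)|<1.
x=-0.65: |R|=0.4683
R=1: x+7/25x²=0 ⇒ x=−25/7=-3.5714; min R=1−1/(4·7/25)=0.1071>−1
Confirm numerically:
  x=-3.375: |R|=0.81438 <1
  x=-3.067: |R|=0.56682 <1
  x=-1.812: |R|=0.10734 <1
  x=-3.838: |R|=1.28647 >1
  x=-3.655: |R|=1.08553 >1
  x=-3.603: |R|=1.03185 >1
So |R|<1 on (-3.5714, 0).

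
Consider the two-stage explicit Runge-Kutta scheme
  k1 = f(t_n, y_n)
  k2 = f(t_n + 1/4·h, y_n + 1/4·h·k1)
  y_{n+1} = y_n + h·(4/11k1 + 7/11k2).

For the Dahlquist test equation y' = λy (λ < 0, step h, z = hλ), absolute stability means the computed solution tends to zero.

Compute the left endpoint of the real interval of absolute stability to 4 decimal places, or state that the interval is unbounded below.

On y'=λy, z=hλ:
  k1=λy_n ⇒ h·k1=z·y_n;  k2=λ(1+1/4z)y_n ⇒ h·k2=z(1+1/4z)y_n
  y_{n+1}/y_n = 1 + 4/11z + 7/11z(1+1/4z) = 1 + z + 7/44z²
  ⇒ R(z) = 1 + z + 7/44z².

Need |R(x)|<1, x<0.
x=-1.42: |R|=0.0992
R=1: x+7/44x²=0 ⇒ x=−44/7=-6.2857; min R=1−1/(4·7/44)=-0.5714>−1
Confirm numerically:
  x=-4.552: |R|=0.25552 <1
  x=-3.759: |R|=0.51103 <1
  x=-3.169: |R|=0.57132 <1
  x=-6.780: |R|=1.53315 >1
  x=-6.722: |R|=1.46657 >1
So |R|<1 on (-6.2857, 0).

left endpoint -6.2857.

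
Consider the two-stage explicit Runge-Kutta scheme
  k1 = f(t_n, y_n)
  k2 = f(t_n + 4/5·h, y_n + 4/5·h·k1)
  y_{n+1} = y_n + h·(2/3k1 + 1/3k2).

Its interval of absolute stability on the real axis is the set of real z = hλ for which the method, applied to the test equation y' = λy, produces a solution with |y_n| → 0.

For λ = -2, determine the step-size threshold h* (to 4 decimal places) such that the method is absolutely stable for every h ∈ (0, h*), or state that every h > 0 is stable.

With y'=λy (z=hλ):
  k1=λy_n ⇒ h·k1=z·y_n;  k2=λ(1+4/5z)y_n ⇒ h·k2=z(1+4/5z)y_n
  y_{n+1}/y_n = 1 + 2/3z + 1/3z(1+4/5z) = 1 + z + 4/15z²
  Hence R(z) = 1 + z + 4/15z².

Need |R(x)|<1, x<0.
x=-0.9: |R|=0.3160
R=1: x+4/15x²=0 ⇒ x=−15/4=-3.7500; min R=1−1/(4·4/15)=0.0625>−1
Confirm numerically:
  x=-2.224: |R|=0.09498 <1
  x=-2.052: |R|=0.07085 <1
  x=-1.619: |R|=0.07998 <1
  x=-4.168: |R|=1.46459 >1
  x=-4.149: |R|=1.44145 >1
Stable set (-3.7500, 0).

(-3.7500,0); λ=-2 ⇒ h* = (15/4)/2 = 1.8750.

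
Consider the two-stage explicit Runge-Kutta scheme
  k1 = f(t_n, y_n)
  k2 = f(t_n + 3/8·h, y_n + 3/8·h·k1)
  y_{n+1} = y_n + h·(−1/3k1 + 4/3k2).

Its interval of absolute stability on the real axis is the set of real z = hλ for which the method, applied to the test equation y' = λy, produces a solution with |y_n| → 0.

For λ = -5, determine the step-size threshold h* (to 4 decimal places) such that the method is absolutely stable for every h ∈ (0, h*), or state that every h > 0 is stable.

With y'=λy (z=hλ):
  k1=λy_n ⇒ h·k1=z·y_n;  k2=λ(1+3/8z)y_n ⇒ h·k2=z(1+3/8z)y_n
  y_{n+1}/y_n = 1 − 1/3z + 4/3z(1+3/8z) = 1 + z + 1/2z²
  Hence R(z) = 1 + z + 1/2z².

Boundary: |R(x)|=1, x<0.
x=-0.42: |R|=0.6682
R=1: x+1/2x²=0 ⇒ x=−2=-2.0000; min R=1−1/(4·1/2)=0.5000>−1
Confirm numerically:
  x=-1.659: |R|=0.71714 <1
  x=-1.517: |R|=0.63364 <1
  x=-1.029: |R|=0.50042 <1
  x=-2.571: |R|=1.73402 >1
  x=-2.396: |R|=1.47441 >1
  x=-2.089: |R|=1.09296 >1
Interval (-2.0000, 0).

(-2.0000,0); λ=-5 ⇒ h* = (2)/5 = 0.4000.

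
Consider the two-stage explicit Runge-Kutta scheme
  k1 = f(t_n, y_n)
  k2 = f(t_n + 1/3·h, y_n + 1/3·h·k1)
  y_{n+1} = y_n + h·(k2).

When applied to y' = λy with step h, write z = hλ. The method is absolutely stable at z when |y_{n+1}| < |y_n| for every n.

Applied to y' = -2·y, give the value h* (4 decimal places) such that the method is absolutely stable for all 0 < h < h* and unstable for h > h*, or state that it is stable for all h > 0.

With y'=λy (z=hλ):
  k1=λy_n ⇒ h·k1=z·y_n;  k2=λ(1+1/3z)y_n ⇒ h·k2=z(1+1/3z)y_n
  y_{n+1}/y_n = 1 + z(1+1/3z) = 1 + z + 1/3z²
  Hence R(z) = 1 + z + 1/3z².

Solve |R(x)|<1 on ℝ⁻.
x=-0.75: |R|=0.4375
R=1: x+1/3x²=0 ⇒ x=−3=-3.0000; min R=1−1/(4·1/3)=0.2500>−1
Confirm numerically:
  x=-2.846: |R|=0.85391 <1
  x=-1.498: |R|=0.25000 <1
  x=-1.448: |R|=0.25090 <1
  x=-1.227: |R|=0.27484 <1
  x=-3.275: |R|=1.30021 >1
  x=-3.121: |R|=1.12588 >1
Interval (-3.0000, 0).

(-3.0000,0); λ=-2 ⇒ h* = (3)/2 = 1.5000.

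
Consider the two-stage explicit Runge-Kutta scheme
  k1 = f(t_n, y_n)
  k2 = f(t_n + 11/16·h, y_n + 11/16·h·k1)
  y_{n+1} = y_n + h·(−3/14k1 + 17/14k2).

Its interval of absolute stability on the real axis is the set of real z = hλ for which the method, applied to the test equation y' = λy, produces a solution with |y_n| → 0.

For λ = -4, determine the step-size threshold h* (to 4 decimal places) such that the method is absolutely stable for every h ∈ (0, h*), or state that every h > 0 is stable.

(-1.1979,0); λ=-4 ⇒ h* = (224/187)/4 = 0.2995.

Test eqn y'=λy, z=hλ:
  k1=λy_n ⇒ h·k1=z·y_n;  k2=λ(1+11/16z)y_n ⇒ h·k2=z(1+11/16z)y_n
  y_{n+1}/y_n = 1 − 3/14z + 17/14z(1+11/16z) = 1 + z + 187/224z²
  ⇒ R(z) = 1 + z + 187/224z².

Find x<0 with |R(x)|<1.
x=-1.74: |R|=1.7875
R=1: x+187/224x²=0 ⇒ x=−224/187=-1.1979; min R=1−1/(4·187/224)=0.7005>−1
Confirm numerically:
  x=-1.176: |R|=0.97854 <1
  x=-1.175: |R|=0.97758 <1
  x=-1.144: |R|=0.94856 <1
  x=-1.786: |R|=1.87691 >1
  x=-1.423: |R|=1.26745 >1
So |R|<1 on (-1.1979, 0).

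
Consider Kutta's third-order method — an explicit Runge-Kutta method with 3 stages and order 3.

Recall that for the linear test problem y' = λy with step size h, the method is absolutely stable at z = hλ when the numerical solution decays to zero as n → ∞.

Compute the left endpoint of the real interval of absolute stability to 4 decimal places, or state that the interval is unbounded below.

left endpoint -2.5127.

With y'=λy (z=hλ):
  order 3, 3-stage ⇒ R(z)=1+z+z^2/2+z^3/6
  (e.g. R(-1.25)=0.20573, |R|=0.20573)

Need |R(x)|<1, x<0.
x=-1.25: |R|=0.2057
|R(-2.83)|=1.6031 |R(-1.15)|=0.2578 |R(-0.69)|=0.4933
Bisect:
  x_lo=-2.8203 |R|=1.5820  x_hi=-0.3663 |R|=0.6926
  mid=-1.59330 |R|=0.00188 →hi
  mid=-2.20678 |R|=0.56296 →hi
  mid=-2.51352 |R|=1.00127 →lo
  mid=-2.36015 |R|=0.76612 →hi
  mid=-2.43683 |R|=0.87947 →hi
  mid=-2.47518 |R|=0.93929 →hi
  mid=-2.49435 |R|=0.97000 →hi
  ...
  [-2.51277,-2.51262] ⇒ x*=-2.5127
So |R|<1 on (-2.5127, 0).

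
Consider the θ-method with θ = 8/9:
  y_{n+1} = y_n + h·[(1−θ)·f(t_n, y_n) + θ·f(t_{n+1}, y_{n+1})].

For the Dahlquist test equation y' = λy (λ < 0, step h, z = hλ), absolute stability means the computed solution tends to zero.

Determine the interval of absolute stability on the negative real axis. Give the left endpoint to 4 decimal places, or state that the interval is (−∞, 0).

interval (−∞, 0).

With y'=λy (z=hλ):
  y_{n+1} = y_n + z·[1/9·y_n + 8/9·y_{n+1}] ⇒ (1 − 8/9z)y_{n+1} = (1 + 1/9z)y_n
  ⇒ R(z) = (1 + 1/9z)/(1 − 8/9z).

Boundary: |R(x)|=1, x<0.
x=-0.59: |R|=0.6130
x=-2: |R|=0.2800
x=-10: |R|=0.0112
x=-100: |R|=0.1125
θ=8/9≥1/2 ⇒ |1+1/9x|<|1−8/9x| ∀x<0 ⇒ stable on all of ℝ⁻.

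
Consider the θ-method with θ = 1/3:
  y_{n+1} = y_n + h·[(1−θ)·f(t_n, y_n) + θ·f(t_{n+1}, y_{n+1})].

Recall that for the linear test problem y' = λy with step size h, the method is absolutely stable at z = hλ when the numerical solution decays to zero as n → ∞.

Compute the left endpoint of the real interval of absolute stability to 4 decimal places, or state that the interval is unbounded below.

On y'=λy, z=hλ:
  y_{n+1} = y_n + z·[2/3·y_n + 1/3·y_{n+1}] ⇒ (1 − 1/3z)y_{n+1} = (1 + 2/3z)y_n
  Hence R(z) = (1 + 2/3z)/(1 − 1/3z).

Boundary: |R(x)|=1, x<0.
x=-0.67: |R|=0.4523
R=−1: 1+2/3x = −1+1/3x ⇒ -1/3x=2 ⇒ x=2/(-1/3)=-6.0000
Confirm numerically:
  x=-4.161: |R|=0.74319 <1
  x=-3.796: |R|=0.67569 <1
  x=-3.268: |R|=0.56414 <1
  x=-6.525: |R|=1.05512 >1
  x=-6.348: |R|=1.03723 >1
  x=-6.124: |R|=1.01359 >1
Stable set (-6.0000, 0).

z* = -6.0000.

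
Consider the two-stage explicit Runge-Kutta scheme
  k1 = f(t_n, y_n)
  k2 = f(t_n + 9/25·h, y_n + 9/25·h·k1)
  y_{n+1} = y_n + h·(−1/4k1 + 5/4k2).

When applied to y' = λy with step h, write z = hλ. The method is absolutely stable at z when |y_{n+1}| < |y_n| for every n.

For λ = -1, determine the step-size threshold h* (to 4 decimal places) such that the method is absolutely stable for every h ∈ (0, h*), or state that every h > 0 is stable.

Test eqn y'=λy, z=hλ:
  k1=λy_n ⇒ h·k1=z·y_n;  k2=λ(1+9/25z)y_n ⇒ h·k2=z(1+9/25z)y_n
  y_{n+1}/y_n = 1 − 1/4z + 5/4z(1+9/25z) = 1 + z + 9/20z²
  R(z) = 1 + z + 9/20z².

Boundary: |R(x)|=1, x<0.
x=-1.43: |R|=0.4902
R=1: x+9/20x²=0 ⇒ x=−20/9=-2.2222; min R=1−1/(4·9/20)=0.4444>−1
Confirm numerically:
  x=-1.370: |R|=0.47461 <1
  x=-1.313: |R|=0.46279 <1
  x=-1.219: |R|=0.44968 <1
  x=-1.073: |R|=0.44510 <1
  x=-2.565: |R|=1.39565 >1
  x=-2.445: |R|=1.24511 >1
  x=-2.438: |R|=1.23673 >1
Interval (-2.2222, 0).

(-2.2222,0); λ=-1 ⇒ h* = (20/9)/1 = 2.2222.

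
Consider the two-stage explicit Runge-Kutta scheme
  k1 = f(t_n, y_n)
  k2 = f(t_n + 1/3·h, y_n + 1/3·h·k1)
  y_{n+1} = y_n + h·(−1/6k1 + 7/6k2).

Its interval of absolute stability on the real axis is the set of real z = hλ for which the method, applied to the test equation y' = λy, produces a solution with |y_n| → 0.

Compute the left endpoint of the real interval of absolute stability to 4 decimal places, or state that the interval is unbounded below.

Test eqn y'=λy, z=hλ:
  k1=λy_n ⇒ h·k1=z·y_n;  k2=λ(1+1/3z)y_n ⇒ h·k2=z(1+1/3z)y_n
  y_{n+1}/y_n = 1 − 1/6z + 7/6z(1+1/3z) = 1 + z + 7/18z²
  so R(z) = 1 + z + 7/18z².

Need |R(x)|<1, x<0.
x=-0.72: |R|=0.4816
R=1: x+7/18x²=0 ⇒ x=−18/7=-2.5714; min R=1−1/(4·7/18)=0.3571>−1
Confirm numerically:
  x=-2.525: |R|=0.95441 <1
  x=-2.452: |R|=0.88612 <1
  x=-1.790: |R|=0.45604 <1
  x=-1.056: |R|=0.37766 <1
  x=-2.868: |R|=1.33078 >1
  x=-2.788: |R|=1.23481 >1
  x=-2.697: |R|=1.13170 >1
Stable set (-2.5714, 0).

z* = -2.5714.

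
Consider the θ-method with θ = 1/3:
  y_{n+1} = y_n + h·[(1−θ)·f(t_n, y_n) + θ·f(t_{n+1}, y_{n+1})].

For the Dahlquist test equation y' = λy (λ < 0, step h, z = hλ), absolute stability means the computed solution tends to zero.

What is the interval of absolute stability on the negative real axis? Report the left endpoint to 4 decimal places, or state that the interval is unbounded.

Set f=λy, z=hλ:
  y_{n+1} = y_n + z·[2/3·y_n + 1/3·y_{n+1}] ⇒ (1 − 1/3z)y_{n+1} = (1 + 2/3z)y_n
  Hence R(z) = (1 + 2/3z)/(1 − 1/3z).

Boundary: |R(x)|=1, x<0.
x=-1.24: |R|=0.1226
R=−1: 1+2/3x = −1+1/3x ⇒ -1/3x=2 ⇒ x=2/(-1/3)=-6.0000
Confirm numerically:
  x=-4.998: |R|=0.87472 <1
  x=-4.564: |R|=0.81015 <1
  x=-3.743: |R|=0.66528 <1
  x=-2.895: |R|=0.47328 <1
  x=-6.568: |R|=1.05936 >1
  x=-6.548: |R|=1.05739 >1
  x=-6.356: |R|=1.03805 >1
So |R|<1 on (-6.0000, 0).

z∈(-6.0000,0).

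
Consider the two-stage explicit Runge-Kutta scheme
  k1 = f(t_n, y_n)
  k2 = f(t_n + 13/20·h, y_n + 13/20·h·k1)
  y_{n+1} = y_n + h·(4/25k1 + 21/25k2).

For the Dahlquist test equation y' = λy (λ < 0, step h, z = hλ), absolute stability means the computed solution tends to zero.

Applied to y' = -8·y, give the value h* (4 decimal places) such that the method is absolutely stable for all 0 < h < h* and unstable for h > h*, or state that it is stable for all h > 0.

(-1.8315,0); λ=-8 ⇒ h* = (500/273)/8 = 0.2289.

Set f=λy, z=hλ:
  k1=λy_n ⇒ h·k1=z·y_n;  k2=λ(1+13/20z)y_n ⇒ h·k2=z(1+13/20z)y_n
  y_{n+1}/y_n = 1 + 4/25z + 21/25z(1+13/20z) = 1 + z + 273/500z²
  R(z) = 1 + z + 273/500z².

Boundary: |R(x)|=1, x<0.
x=-1.65: |R|=0.8365
R=1: x+273/500x²=0 ⇒ x=−500/273=-1.8315; min R=1−1/(4·273/500)=0.5421>−1
Confirm numerically:
  x=-1.694: |R|=0.87282 <1
  x=-1.543: |R|=0.75694 <1
  x=-1.462: |R|=0.70504 <1
  x=-0.769: |R|=0.55388 <1
  x=-2.243: |R|=1.50395 >1
  x=-2.171: |R|=1.40243 >1
Stable set (-1.8315, 0).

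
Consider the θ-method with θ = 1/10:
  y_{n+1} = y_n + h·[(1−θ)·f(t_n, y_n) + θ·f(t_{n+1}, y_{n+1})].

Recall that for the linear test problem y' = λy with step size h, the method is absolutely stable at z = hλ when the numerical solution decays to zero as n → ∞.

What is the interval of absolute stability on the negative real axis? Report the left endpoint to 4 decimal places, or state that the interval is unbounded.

z∈(-2.5000,0).

Set f=λy, z=hλ:
  y_{n+1} = y_n + z·[9/10·y_n + 1/10·y_{n+1}] ⇒ (1 − 1/10z)y_{n+1} = (1 + 9/10z)y_n
  R(z) = (1 + 9/10z)/(1 − 1/10z).

Find x<0 with |R(x)|<1.
x=-0.57: |R|=0.4607
R=−1: 1+9/10x = −1+1/10x ⇒ -4/5x=2 ⇒ x=2/(-4/5)=-2.5000
Confirm numerically:
  x=-2.175: |R|=0.78645 <1
  x=-1.818: |R|=0.53833 <1
  x=-1.609: |R|=0.38599 <1
  x=-1.366: |R|=0.20183 <1
  x=-3.079: |R|=1.35416 >1
  x=-2.886: |R|=1.23964 >1
  x=-2.566: |R|=1.04202 >1
Interval (-2.5000, 0).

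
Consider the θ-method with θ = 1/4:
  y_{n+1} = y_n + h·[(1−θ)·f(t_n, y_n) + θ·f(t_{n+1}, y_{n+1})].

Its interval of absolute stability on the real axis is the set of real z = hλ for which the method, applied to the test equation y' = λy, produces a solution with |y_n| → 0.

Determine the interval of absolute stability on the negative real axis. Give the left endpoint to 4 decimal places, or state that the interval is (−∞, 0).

(-4.0000, 0).

Test eqn y'=λy, z=hλ:
  y_{n+1} = y_n + z·[3/4·y_n + 1/4·y_{n+1}] ⇒ (1 − 1/4z)y_{n+1} = (1 + 3/4z)y_n
  R(z) = (1 + 3/4z)/(1 − 1/4z).

Find x<0 with |R(x)|<1.
x=-0.81: |R|=0.3264
R=−1: 1+3/4x = −1+1/4x ⇒ -1/2x=2 ⇒ x=2/(-1/2)=-4.0000
Confirm numerically:
  x=-3.662: |R|=0.91177 <1
  x=-3.586: |R|=0.89085 <1
  x=-3.488: |R|=0.86325 <1
  x=-4.267: |R|=1.06459 >1
  x=-4.162: |R|=1.03970 >1
  x=-4.072: |R|=1.01784 >1
Interval (-4.0000, 0).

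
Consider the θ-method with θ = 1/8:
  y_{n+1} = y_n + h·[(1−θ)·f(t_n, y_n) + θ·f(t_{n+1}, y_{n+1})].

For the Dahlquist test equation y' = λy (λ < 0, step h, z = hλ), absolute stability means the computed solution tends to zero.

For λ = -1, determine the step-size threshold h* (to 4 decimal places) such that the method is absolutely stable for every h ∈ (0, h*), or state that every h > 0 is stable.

(-2.6667,0); λ=-1 ⇒ h* = (8/3)/1 = 2.6667.

With y'=λy (z=hλ):
  y_{n+1} = y_n + z·[7/8·y_n + 1/8·y_{n+1}] ⇒ (1 − 1/8z)y_{n+1} = (1 + 7/8z)y_n
  Hence R(z) = (1 + 7/8z)/(1 − 1/8z).

Boundary: |R(x)|=1, x<0.
x=-1.42: |R|=0.2059
R=−1: 1+7/8x = −1+1/8x ⇒ -3/4x=2 ⇒ x=2/(-3/4)=-2.6667
Confirm numerically:
  x=-2.445: |R|=0.87267 <1
  x=-1.871: |R|=0.51636 <1
  x=-1.745: |R|=0.43253 <1
  x=-1.138: |R|=0.00372 <1
  x=-3.207: |R|=1.28928 >1
  x=-3.068: |R|=1.21756 >1
  x=-2.748: |R|=1.04540 >1
Interval (-2.6667, 0).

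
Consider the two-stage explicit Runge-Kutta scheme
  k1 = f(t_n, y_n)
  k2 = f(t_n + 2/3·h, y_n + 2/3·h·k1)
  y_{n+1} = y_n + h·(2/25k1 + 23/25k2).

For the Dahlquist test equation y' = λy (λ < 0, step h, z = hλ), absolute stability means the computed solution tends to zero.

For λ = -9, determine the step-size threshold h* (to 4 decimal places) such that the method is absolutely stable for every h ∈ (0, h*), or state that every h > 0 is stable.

(-1.6304,0); λ=-9 ⇒ h* = (75/46)/9 = 0.1812.

Set f=λy, z=hλ:
  k1=λy_n ⇒ h·k1=z·y_n;  k2=λ(1+2/3z)y_n ⇒ h·k2=z(1+2/3z)y_n
  y_{n+1}/y_n = 1 + 2/25z + 23/25z(1+2/3z) = 1 + z + 46/75z²
  so R(z) = 1 + z + 46/75z².

Solve |R(x)|<1 on ℝ⁻.
x=-1.78: |R|=1.1633
R=1: x+46/75x²=0 ⇒ x=−75/46=-1.6304; min R=1−1/(4·46/75)=0.5924>−1
Confirm numerically:
  x=-1.588: |R|=0.95867 <1
  x=-1.543: |R|=0.91725 <1
  x=-0.764: |R|=0.59400 <1
  x=-2.222: |R|=1.80620 >1
  x=-1.912: |R|=1.33019 >1
Interval (-1.6304, 0).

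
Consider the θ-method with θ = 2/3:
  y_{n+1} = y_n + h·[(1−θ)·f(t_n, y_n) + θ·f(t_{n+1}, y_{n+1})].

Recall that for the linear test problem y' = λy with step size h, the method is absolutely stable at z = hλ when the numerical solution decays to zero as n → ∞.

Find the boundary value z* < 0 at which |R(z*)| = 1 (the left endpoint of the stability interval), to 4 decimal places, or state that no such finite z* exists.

Set f=λy, z=hλ:
  y_{n+1} = y_n + z·[1/3·y_n + 2/3·y_{n+1}] ⇒ (1 − 2/3z)y_{n+1} = (1 + 1/3z)y_n
  so R(z) = (1 + 1/3z)/(1 − 2/3z).

Find x<0 with |R(x)|<1.
x=-1.34: |R|=0.2923
x=-2: |R|=0.1429
x=-10: |R|=0.3043
x=-100: |R|=0.4778
θ=2/3≥1/2 ⇒ |1+1/3x|<|1−2/3x| ∀x<0 ⇒ stable on all of ℝ⁻.

unbounded; (−∞, 0).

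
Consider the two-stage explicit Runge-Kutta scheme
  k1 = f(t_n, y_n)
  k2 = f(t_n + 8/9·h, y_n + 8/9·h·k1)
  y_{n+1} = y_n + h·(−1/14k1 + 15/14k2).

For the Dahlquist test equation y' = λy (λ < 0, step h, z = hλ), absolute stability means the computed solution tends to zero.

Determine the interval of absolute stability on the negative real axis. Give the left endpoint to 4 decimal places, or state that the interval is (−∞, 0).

z∈(-1.0500,0).

Set f=λy, z=hλ:
  k1=λy_n ⇒ h·k1=z·y_n;  k2=λ(1+8/9z)y_n ⇒ h·k2=z(1+8/9z)y_n
  y_{n+1}/y_n = 1 − 1/14z + 15/14z(1+8/9z) = 1 + z + 20/21z²
  so R(z) = 1 + z + 20/21z².

Need |R(x)|<1, x<0.
x=-0.52: |R|=0.7375
R=1: x+20/21x²=0 ⇒ x=−21/20=-1.0500; min R=1−1/(4·20/21)=0.7375>−1
Confirm numerically:
  x=-1.020: |R|=0.97086 <1
  x=-0.880: |R|=0.85752 <1
  x=-0.500: |R|=0.73810 <1
  x=-1.599: |R|=1.83605 >1
  x=-1.553: |R|=1.74396 >1
Stable set (-1.0500, 0).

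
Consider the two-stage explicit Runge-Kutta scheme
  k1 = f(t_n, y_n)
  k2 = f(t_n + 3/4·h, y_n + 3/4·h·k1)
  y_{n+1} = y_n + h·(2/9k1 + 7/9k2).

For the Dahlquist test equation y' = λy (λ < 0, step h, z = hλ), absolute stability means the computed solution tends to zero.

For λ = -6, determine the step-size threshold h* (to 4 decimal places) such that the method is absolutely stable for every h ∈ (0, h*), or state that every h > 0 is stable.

Test eqn y'=λy, z=hλ:
  k1=λy_n ⇒ h·k1=z·y_n;  k2=λ(1+3/4z)y_n ⇒ h·k2=z(1+3/4z)y_n
  y_{n+1}/y_n = 1 + 2/9z + 7/9z(1+3/4z) = 1 + z + 7/12z²
  Hence R(z) = 1 + z + 7/12z².

Find x<0 with |R(x)|<1.
x=-1.41: |R|=0.7497
R=1: x+7/12x²=0 ⇒ x=−12/7=-1.7143; min R=1−1/(4·7/12)=0.5714>−1
Confirm numerically:
  x=-1.405: |R|=0.74651 <1
  x=-1.177: |R|=0.63111 <1
  x=-1.107: |R|=0.60785 <1
  x=-0.899: |R|=0.57245 <1
  x=-2.120: |R|=1.50173 >1
  x=-2.010: |R|=1.34672 >1
  x=-1.941: |R|=1.25670 >1
Stable set (-1.7143, 0).

(-1.7143,0); λ=-6 ⇒ h* = (12/7)/6 = 0.2857.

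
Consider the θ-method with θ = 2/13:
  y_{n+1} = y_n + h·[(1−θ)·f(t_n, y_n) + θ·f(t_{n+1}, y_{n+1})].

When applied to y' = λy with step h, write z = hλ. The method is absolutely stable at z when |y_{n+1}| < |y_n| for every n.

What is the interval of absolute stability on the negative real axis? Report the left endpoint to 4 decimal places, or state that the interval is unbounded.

Test eqn y'=λy, z=hλ:
  y_{n+1} = y_n + z·[11/13·y_n + 2/13·y_{n+1}] ⇒ (1 − 2/13z)y_{n+1} = (1 + 11/13z)y_n
  R(z) = (1 + 11/13z)/(1 − 2/13z).

Boundary: |R(x)|=1, x<0.
x=-0.6: |R|=0.4507
R=−1: 1+11/13x = −1+2/13x ⇒ -9/13x=2 ⇒ x=2/(-9/13)=-2.8889
Confirm numerically:
  x=-2.748: |R|=0.93144 <1
  x=-2.121: |R|=0.59918 <1
  x=-1.330: |R|=0.10409 <1
  x=-3.145: |R|=1.11949 >1
  x=-2.952: |R|=1.03005 >1
Stable set (-2.8889, 0).

(-2.8889, 0).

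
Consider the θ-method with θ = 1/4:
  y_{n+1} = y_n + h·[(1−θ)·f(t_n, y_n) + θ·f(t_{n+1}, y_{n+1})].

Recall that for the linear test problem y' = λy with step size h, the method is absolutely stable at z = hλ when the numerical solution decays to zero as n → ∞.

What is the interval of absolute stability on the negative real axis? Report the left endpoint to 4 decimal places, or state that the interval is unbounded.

z∈(-4.0000,0).

Set f=λy, z=hλ:
  y_{n+1} = y_n + z·[3/4·y_n + 1/4·y_{n+1}] ⇒ (1 − 1/4z)y_{n+1} = (1 + 3/4z)y_n
  so R(z) = (1 + 3/4z)/(1 − 1/4z).

Boundary: |R(x)|=1, x<0.
x=-1.53: |R|=0.1067
R=−1: 1+3/4x = −1+1/4x ⇒ -1/2x=2 ⇒ x=2/(-1/2)=-4.0000
Confirm numerically:
  x=-2.950: |R|=0.69784 <1
  x=-2.940: |R|=0.69452 <1
  x=-2.564: |R|=0.56246 <1
  x=-4.549: |R|=1.12844 >1
  x=-4.464: |R|=1.10964 >1
  x=-4.310: |R|=1.07461 >1
Interval (-4.0000, 0).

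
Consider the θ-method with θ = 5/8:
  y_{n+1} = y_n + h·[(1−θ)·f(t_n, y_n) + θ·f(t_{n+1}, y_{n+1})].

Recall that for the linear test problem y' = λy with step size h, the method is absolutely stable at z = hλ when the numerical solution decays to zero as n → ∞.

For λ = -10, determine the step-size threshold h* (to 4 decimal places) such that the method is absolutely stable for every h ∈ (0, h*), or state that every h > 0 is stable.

On y'=λy, z=hλ:
  y_{n+1} = y_n + z·[3/8·y_n + 5/8·y_{n+1}] ⇒ (1 − 5/8z)y_{n+1} = (1 + 3/8z)y_n
  so R(z) = (1 + 3/8z)/(1 − 5/8z).

Solve |R(x)|<1 on ℝ⁻.
x=-1.2: |R|=0.3143
x=-2: |R|=0.1111
x=-10: |R|=0.3793
x=-100: |R|=0.5748
θ=5/8≥1/2 ⇒ |1+3/8x|<|1−5/8x| ∀x<0 ⇒ stable on all of ℝ⁻.

unbounded; (−∞, 0). Any h>0 works for λ=-10.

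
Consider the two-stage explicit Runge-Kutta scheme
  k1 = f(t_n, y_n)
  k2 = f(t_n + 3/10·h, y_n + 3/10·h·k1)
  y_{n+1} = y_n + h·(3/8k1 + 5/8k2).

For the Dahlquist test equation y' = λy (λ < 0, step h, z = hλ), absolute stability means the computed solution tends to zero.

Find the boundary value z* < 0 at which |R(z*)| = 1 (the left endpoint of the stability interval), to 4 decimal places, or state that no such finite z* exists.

left endpoint -5.3333.

With y'=λy (z=hλ):
  k1=λy_n ⇒ h·k1=z·y_n;  k2=λ(1+3/10z)y_n ⇒ h·k2=z(1+3/10z)y_n
  y_{n+1}/y_n = 1 + 3/8z + 5/8z(1+3/10z) = 1 + z + 3/16z²
  so R(z) = 1 + z + 3/16z².

Solve |R(x)|<1 on ℝ⁻.
x=-1.71: |R|=0.1617
R=1: x+3/16x²=0 ⇒ x=−16/3=-5.3333; min R=1−1/(4·3/16)=-0.3333>−1
Confirm numerically:
  x=-5.135: |R|=0.80904 <1
  x=-3.693: |R|=0.13583 <1
  x=-3.254: |R|=0.26865 <1
  x=-5.840: |R|=1.55480 >1
  x=-5.614: |R|=1.29544 >1
  x=-5.553: |R|=1.22871 >1
So |R|<1 on (-5.3333, 0).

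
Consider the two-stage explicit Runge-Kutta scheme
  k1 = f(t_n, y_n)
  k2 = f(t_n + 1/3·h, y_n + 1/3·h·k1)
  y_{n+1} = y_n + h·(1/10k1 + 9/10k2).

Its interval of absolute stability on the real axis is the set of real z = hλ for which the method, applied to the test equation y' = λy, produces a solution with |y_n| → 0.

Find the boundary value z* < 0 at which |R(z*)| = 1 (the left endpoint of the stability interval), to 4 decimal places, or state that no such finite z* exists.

left endpoint -3.3333.

On y'=λy, z=hλ:
  k1=λy_n ⇒ h·k1=z·y_n;  k2=λ(1+1/3z)y_n ⇒ h·k2=z(1+1/3z)y_n
  y_{n+1}/y_n = 1 + 1/10z + 9/10z(1+1/3z) = 1 + z + 3/10z²
  so R(z) = 1 + z + 3/10z².

Find x<0 with |R(x)|<1.
x=-1.06: |R|=0.2771
R=1: x+3/10x²=0 ⇒ x=−10/3=-3.3333; min R=1−1/(4·3/10)=0.1667>−1
Confirm numerically:
  x=-3.140: |R|=0.81788 <1
  x=-3.042: |R|=0.73413 <1
  x=-1.736: |R|=0.16811 <1
  x=-3.472: |R|=1.14444 >1
  x=-3.446: |R|=1.11647 >1
  x=-3.384: |R|=1.05144 >1
Stable set (-3.3333, 0).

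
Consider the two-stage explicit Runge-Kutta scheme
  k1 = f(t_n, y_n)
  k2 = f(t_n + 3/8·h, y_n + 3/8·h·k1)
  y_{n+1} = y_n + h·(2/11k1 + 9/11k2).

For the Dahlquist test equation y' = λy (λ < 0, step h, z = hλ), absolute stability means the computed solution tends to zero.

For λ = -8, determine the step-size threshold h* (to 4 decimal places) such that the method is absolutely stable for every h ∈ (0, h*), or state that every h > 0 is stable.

(-3.2593,0); λ=-8 ⇒ h* = (88/27)/8 = 0.4074.

Set f=λy, z=hλ:
  k1=λy_n ⇒ h·k1=z·y_n;  k2=λ(1+3/8z)y_n ⇒ h·k2=z(1+3/8z)y_n
  y_{n+1}/y_n = 1 + 2/11z + 9/11z(1+3/8z) = 1 + z + 27/88z²
  Hence R(z) = 1 + z + 27/88z².

Solve |R(x)|<1 on ℝ⁻.
x=-0.85: |R|=0.3717
R=1: x+27/88x²=0 ⇒ x=−88/27=-3.2593; min R=1−1/(4·27/88)=0.1852>−1
Confirm numerically:
  x=-3.238: |R|=0.97888 <1
  x=-3.031: |R|=0.78773 <1
  x=-2.957: |R|=0.72577 <1
  x=-1.640: |R|=0.18522 <1
  x=-3.508: |R|=1.26772 >1
  x=-3.403: |R|=1.15008 >1
  x=-3.333: |R|=1.07541 >1
So |R|<1 on (-3.2593, 0).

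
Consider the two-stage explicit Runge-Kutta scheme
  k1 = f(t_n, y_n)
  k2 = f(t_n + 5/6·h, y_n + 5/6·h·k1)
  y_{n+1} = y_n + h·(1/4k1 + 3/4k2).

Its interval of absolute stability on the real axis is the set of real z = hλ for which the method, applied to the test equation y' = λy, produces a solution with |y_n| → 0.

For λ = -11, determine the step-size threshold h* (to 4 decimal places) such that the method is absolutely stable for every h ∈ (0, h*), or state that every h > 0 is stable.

(-1.6000,0); λ=-11 ⇒ h* = (8/5)/11 = 0.1455.

Test eqn y'=λy, z=hλ:
  k1=λy_n ⇒ h·k1=z·y_n;  k2=λ(1+5/6z)y_n ⇒ h·k2=z(1+5/6z)y_n
  y_{n+1}/y_n = 1 + 1/4z + 3/4z(1+5/6z) = 1 + z + 5/8z²
  ⇒ R(z) = 1 + z + 5/8z².

Need |R(x)|<1, x<0.
x=-1.03: |R|=0.6331
R=1: x+5/8x²=0 ⇒ x=−8/5=-1.6000; min R=1−1/(4·5/8)=0.6000>−1
Confirm numerically:
  x=-1.350: |R|=0.78906 <1
  x=-1.226: |R|=0.71342 <1
  x=-0.817: |R|=0.60018 <1
  x=-0.667: |R|=0.61106 <1
  x=-2.163: |R|=1.76111 >1
  x=-1.911: |R|=1.37145 >1
  x=-1.844: |R|=1.28121 >1
Stable set (-1.6000, 0).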